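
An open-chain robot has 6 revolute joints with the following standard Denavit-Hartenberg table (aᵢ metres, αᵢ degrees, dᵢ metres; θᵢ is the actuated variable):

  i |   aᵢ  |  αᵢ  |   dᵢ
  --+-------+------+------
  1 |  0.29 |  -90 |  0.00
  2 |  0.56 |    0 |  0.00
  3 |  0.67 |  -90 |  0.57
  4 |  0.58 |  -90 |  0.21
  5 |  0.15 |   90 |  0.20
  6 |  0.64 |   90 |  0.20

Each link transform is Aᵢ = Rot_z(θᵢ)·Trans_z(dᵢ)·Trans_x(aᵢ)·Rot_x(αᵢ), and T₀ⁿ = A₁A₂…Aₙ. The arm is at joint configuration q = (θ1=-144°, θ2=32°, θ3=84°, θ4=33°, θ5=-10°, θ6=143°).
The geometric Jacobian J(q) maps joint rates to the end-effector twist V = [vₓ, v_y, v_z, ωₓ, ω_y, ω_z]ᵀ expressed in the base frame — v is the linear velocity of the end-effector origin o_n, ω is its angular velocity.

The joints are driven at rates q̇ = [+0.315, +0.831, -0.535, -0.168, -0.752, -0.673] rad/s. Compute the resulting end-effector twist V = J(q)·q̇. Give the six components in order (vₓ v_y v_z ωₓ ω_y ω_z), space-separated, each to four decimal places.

-0.0906 0.3376 -0.3834 0.0832 -1.0063 -0.5054

o_n = [-0.2016, -0.1168, -0.6045]
J₁: ẑ×o_n = [0.1168, -0.2016, 0.0000], ω = ẑ
J2: z=[0.5878, -0.8090, 0.0000] o=[-0.2346, -0.1705, 0.0000] → [0.4891, 0.3553, 0.0582, 0.5878, -0.8090, 0.0000]
J3: z=[0.5878, -0.8090, 0.0000] o=[-0.6188, -0.4496, -0.2968] → [0.2490, 0.1809, 0.5331, 0.5878, -0.8090, 0.0000]
J4: z=[0.7271, 0.5283, 0.4384] o=[-0.0462, -0.7381, -0.8989] → [-0.1168, -0.2822, 0.5339, 0.7271, 0.5283, 0.4384]
J5: z=[-0.6861, 0.5382, 0.4895] o=[0.0934, -0.2463, -1.2441] → [0.2808, 0.2944, 0.0699, -0.6861, 0.5382, 0.4895]
J6: z=[0.7200, 0.4062, 0.5626] o=[-0.0283, -0.0279, -1.2461] → [0.3107, -0.5595, 0.0064, 0.7200, 0.4062, 0.5626]
V = J·q̇ = [-0.0906, 0.3376, -0.3834, 0.0832, -1.0063, -0.5054]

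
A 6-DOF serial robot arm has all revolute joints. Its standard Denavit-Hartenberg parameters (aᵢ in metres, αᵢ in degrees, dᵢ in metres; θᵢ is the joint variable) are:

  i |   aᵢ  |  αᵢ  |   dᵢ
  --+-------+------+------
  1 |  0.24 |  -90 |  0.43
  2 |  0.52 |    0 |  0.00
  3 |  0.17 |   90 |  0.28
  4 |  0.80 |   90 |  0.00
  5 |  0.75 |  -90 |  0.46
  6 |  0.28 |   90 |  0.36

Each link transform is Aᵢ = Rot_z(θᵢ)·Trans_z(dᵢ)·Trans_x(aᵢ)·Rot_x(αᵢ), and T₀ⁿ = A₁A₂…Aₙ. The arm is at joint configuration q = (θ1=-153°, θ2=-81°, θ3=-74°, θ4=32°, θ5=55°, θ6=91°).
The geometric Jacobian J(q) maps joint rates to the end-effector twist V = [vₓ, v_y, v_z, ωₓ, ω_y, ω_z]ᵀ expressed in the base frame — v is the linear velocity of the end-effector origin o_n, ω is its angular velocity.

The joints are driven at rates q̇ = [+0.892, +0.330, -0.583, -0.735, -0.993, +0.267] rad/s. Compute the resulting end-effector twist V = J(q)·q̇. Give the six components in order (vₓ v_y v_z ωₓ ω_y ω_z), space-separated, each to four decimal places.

o_n = [1.1563, -0.1083, 0.6497]
J₁: ẑ×o_n = [0.1083, 1.1563, -0.0000], ω = ẑ
J2: z=[0.4540, -0.8910, 0.0000] o=[-0.2138, -0.1090, 0.4300] → [-0.1957, -0.0997, 1.2211, 0.4540, -0.8910, 0.0000]
J3: z=[0.4540, -0.8910, 0.0000] o=[-0.2863, -0.1459, 0.9436] → [0.2619, 0.1334, 1.3025, 0.4540, -0.8910, 0.0000]
J4: z=[0.3766, 0.1919, -0.9063] o=[-0.0219, -0.3254, 1.0154] → [0.1266, -0.9301, -0.1443, 0.3766, 0.1919, -0.9063]
J5: z=[0.0429, 0.9737, 0.2240] o=[0.7184, -0.4240, 1.3022] → [-0.7060, 0.1261, -0.4128, 0.0429, 0.9737, 0.2240]
J6: z=[-0.5421, 0.2110, -0.8134] o=[1.3676, 0.0887, 1.0026] → [-0.2347, -0.0195, 0.1514, -0.5421, 0.2110, -0.8134]
V = J·q̇ = [0.4247, 1.4740, 0.2001, -0.5790, -0.8261, 1.1186]

0.4247 1.4740 0.2001 -0.5790 -0.8261 1.1186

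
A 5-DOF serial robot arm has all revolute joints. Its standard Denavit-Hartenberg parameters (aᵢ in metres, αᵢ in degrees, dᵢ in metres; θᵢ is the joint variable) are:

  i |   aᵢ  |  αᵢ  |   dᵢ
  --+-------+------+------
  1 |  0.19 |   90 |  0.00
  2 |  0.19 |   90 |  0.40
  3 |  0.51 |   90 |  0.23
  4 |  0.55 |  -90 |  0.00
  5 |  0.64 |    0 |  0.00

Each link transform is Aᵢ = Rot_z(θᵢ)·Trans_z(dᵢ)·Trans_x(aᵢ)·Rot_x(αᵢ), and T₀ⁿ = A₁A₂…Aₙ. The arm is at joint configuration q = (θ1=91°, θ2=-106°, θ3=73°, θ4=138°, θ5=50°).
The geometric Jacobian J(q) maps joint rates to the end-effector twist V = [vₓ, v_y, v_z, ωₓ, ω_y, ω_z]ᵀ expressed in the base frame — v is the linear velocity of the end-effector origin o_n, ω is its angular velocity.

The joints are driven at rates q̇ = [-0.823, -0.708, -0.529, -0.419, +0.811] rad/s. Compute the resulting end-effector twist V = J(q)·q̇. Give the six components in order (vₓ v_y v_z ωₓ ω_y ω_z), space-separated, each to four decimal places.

o_n = [0.3575, -0.5500, 0.5662]
J₁: ẑ×o_n = [0.5500, 0.3575, -0.0000], ω = ẑ
J2: z=[0.9998, 0.0175, 0.0000] o=[-0.0033, 0.1900, 0.0000] → [0.0099, -0.5661, -0.7461, 0.9998, 0.0175, 0.0000]
J3: z=[0.0168, -0.9611, 0.2756] o=[0.3975, 0.1446, -0.1826] → [-0.5283, -0.0236, -0.0502, 0.0168, -0.9611, 0.2756]
J4: z=[-0.2877, -0.2687, -0.9193] o=[0.8898, -0.1090, -0.2626] → [-0.6280, 0.7278, -0.0161, -0.2877, -0.2687, -0.9193]
J5: z=[-0.6532, 0.7570, -0.0168] o=[0.5045, -0.4366, -0.0463] → [0.4617, 0.4025, 0.1853, -0.6532, 0.7570, -0.0168]
V = J·q̇ = [0.4574, 0.1406, 0.7119, -1.1260, 1.2226, -0.5973]

0.4574 0.1406 0.7119 -1.1260 1.2226 -0.5973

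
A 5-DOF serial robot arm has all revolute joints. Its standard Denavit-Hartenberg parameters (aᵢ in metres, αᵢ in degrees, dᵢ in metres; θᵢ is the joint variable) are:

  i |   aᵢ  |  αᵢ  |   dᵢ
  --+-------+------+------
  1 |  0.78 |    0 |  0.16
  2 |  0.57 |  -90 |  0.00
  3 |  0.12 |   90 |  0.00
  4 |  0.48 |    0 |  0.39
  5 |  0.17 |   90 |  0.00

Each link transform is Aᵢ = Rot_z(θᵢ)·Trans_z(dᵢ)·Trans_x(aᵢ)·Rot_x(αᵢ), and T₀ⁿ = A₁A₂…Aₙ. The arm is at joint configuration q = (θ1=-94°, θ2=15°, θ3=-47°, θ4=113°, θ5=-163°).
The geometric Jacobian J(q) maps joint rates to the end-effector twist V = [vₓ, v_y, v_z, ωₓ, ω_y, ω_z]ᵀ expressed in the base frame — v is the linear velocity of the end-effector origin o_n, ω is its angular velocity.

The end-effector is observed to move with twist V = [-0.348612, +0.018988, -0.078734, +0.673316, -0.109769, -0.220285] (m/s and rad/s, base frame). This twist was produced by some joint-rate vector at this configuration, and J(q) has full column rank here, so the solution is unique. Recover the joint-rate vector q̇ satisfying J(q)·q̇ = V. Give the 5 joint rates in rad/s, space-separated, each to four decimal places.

o_n = [0.3112, -1.0261, 0.4565]
J₁: ẑ×o_n = [1.0261, 0.3112, -0.0000], ω = ẑ
J2: z=[0.0000, 0.0000, 1.0000] o=[-0.0544, -0.7781, 0.1600] → [0.2480, 0.3657, -0.0000, 0.0000, 0.0000, 1.0000]
J3: z=[0.9816, 0.1908, 0.0000] o=[0.0544, -1.3376, 0.1600] → [0.0566, -0.2910, 0.2568, 0.9816, 0.1908, 0.0000]
J4: z=[-0.1395, 0.7179, 0.6820] o=[0.0700, -1.4180, 0.2478] → [-0.1174, 0.1937, -0.2279, -0.1395, 0.7179, 0.6820]
J5: z=[-0.1395, 0.7179, 0.6820] o=[0.4249, -0.9281, 0.3766] → [0.1242, -0.0663, 0.0952, -0.1395, 0.7179, 0.6820]
q̇ = J⁺·V = [-0.2390, 0.2390, 0.6400, 0.6570, -0.9800]

-0.2390 0.2390 0.6400 0.6570 -0.9800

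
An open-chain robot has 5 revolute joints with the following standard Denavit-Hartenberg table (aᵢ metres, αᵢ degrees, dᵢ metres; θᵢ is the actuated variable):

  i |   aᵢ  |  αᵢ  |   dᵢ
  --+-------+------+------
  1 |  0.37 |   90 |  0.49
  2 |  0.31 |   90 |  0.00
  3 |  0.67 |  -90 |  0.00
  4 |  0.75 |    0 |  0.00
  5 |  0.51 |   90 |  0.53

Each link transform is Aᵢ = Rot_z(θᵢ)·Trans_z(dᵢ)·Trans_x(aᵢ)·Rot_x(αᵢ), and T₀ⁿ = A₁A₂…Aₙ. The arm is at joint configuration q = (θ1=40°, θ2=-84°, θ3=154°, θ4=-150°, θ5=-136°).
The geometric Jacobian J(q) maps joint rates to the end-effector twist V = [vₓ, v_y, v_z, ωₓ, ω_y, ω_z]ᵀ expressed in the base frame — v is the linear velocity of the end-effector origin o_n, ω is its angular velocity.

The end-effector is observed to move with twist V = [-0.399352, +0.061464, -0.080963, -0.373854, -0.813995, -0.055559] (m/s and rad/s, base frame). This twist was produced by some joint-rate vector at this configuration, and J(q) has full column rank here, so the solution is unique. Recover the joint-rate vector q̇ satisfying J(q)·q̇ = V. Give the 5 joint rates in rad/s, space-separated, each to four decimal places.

o_n = [0.1050, 0.6178, 0.5688]
J₁: ẑ×o_n = [-0.6178, 0.1050, 0.0000], ω = ẑ
J2: z=[0.6428, -0.7660, 0.0000] o=[0.2834, 0.2378, 0.4900] → [-0.0603, -0.0506, 0.1076, 0.6428, -0.7660, 0.0000]
J3: z=[-0.7618, -0.6393, -0.1045] o=[0.3083, 0.2587, 0.1817] → [-0.2099, 0.3161, -0.4035, -0.7618, -0.6393, -0.1045]
J4: z=[-0.6128, 0.6591, 0.4360] o=[0.4488, -0.0068, 0.7806] → [-0.4119, -0.2797, -0.1562, -0.6128, 0.6591, 0.4360]
J5: z=[-0.6128, 0.6591, 0.4360] o=[0.0269, 0.0108, 0.1608] → [0.0042, 0.2841, -0.4235, -0.6128, 0.6591, 0.4360]
q̇ = J⁺·V = [0.2680, -0.1030, 0.8390, 0.1480, -0.6890]

0.2680 -0.1030 0.8390 0.1480 -0.6890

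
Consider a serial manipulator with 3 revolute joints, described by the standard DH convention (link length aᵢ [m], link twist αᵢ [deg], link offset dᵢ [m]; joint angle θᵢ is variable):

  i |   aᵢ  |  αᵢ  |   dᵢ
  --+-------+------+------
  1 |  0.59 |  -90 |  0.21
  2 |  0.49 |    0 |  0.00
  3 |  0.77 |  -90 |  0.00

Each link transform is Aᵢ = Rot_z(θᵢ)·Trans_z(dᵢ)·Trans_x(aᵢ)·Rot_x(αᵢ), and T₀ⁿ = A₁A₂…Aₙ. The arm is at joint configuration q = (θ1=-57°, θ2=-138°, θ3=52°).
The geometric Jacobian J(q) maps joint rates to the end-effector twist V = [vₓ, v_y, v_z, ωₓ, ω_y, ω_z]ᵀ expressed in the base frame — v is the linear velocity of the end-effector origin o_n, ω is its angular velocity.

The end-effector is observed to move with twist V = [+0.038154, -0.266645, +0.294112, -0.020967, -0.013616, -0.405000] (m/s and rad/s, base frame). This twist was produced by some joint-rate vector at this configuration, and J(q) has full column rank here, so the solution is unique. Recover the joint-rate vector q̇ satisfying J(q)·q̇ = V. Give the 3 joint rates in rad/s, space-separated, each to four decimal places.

o_n = [0.1523, -0.2345, 1.3060]
J₁: ẑ×o_n = [0.2345, 0.1523, -0.0000], ω = ẑ
J2: z=[0.8387, 0.5446, 0.0000] o=[0.3213, -0.4948, 0.2100] → [0.5969, -0.9192, 0.3104, 0.8387, 0.5446, 0.0000]
J3: z=[0.8387, 0.5446, 0.0000] o=[0.1230, -0.1894, 0.5379] → [0.4184, -0.6442, -0.0537, 0.8387, 0.5446, 0.0000]
q̇ = J⁺·V = [-0.4050, 0.8040, -0.8290]

-0.4050 0.8040 -0.8290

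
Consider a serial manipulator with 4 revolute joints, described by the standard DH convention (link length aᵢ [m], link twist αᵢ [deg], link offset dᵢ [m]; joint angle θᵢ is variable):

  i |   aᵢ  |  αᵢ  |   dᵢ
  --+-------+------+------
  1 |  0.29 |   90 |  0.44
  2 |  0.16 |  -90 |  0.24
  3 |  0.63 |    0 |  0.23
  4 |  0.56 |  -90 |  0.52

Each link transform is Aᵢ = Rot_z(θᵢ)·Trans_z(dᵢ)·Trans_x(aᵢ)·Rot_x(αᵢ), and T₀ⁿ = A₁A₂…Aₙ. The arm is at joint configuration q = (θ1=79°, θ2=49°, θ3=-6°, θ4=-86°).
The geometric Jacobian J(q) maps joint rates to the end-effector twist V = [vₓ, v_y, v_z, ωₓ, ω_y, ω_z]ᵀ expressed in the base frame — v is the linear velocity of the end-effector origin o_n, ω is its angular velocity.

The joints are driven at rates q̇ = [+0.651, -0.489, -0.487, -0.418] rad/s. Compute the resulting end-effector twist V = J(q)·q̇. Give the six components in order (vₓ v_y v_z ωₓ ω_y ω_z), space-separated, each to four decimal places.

0.2770 0.6937 -0.3757 -0.3497 0.7638 0.0573

o_n = [0.8930, 0.0578, 1.5109]
J₁: ẑ×o_n = [-0.0578, 0.8930, 0.0000], ω = ẑ
J2: z=[0.9816, -0.1908, 0.0000] o=[0.0553, 0.2847, 0.4400] → [-0.2043, -1.0512, -0.0628, 0.9816, -0.1908, 0.0000]
J3: z=[-0.1440, -0.7408, 0.6561] o=[0.3110, 0.3419, 0.5608] → [-0.5175, 0.5187, 0.4721, -0.1440, -0.7408, 0.6561]
J4: z=[-0.1440, -0.7408, 0.6561] o=[0.4209, 0.5625, 1.1845] → [0.0892, 0.3567, 0.4224, -0.1440, -0.7408, 0.6561]
V = J·q̇ = [0.2770, 0.6937, -0.3757, -0.3497, 0.7638, 0.0573]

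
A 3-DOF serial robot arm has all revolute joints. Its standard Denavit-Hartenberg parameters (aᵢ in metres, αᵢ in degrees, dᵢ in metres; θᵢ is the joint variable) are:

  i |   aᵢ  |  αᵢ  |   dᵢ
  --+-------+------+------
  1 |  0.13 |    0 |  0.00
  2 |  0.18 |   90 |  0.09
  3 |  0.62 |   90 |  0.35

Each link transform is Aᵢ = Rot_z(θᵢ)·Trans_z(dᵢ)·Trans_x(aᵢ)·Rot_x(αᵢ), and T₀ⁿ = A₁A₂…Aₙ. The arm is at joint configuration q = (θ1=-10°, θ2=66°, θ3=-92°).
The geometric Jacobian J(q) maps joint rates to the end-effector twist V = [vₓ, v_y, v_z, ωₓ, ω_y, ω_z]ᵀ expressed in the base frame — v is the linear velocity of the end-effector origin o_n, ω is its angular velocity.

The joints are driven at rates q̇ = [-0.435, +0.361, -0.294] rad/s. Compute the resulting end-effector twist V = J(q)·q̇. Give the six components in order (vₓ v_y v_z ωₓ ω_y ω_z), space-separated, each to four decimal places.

o_n = [0.5067, -0.0870, -0.5296]
J₁: ẑ×o_n = [0.0870, 0.5067, -0.0000], ω = ẑ
J2: z=[0.0000, 0.0000, 1.0000] o=[0.1280, -0.0226, 0.0000] → [0.0644, 0.3787, -0.0000, 0.0000, 0.0000, 1.0000]
J3: z=[0.8290, -0.5592, 0.0000] o=[0.2287, 0.1267, 0.0900] → [0.3465, 0.5137, -0.0216, 0.8290, -0.5592, 0.0000]
V = J·q̇ = [-0.1165, -0.2347, 0.0064, -0.2437, 0.1644, -0.0740]

-0.1165 -0.2347 0.0064 -0.2437 0.1644 -0.0740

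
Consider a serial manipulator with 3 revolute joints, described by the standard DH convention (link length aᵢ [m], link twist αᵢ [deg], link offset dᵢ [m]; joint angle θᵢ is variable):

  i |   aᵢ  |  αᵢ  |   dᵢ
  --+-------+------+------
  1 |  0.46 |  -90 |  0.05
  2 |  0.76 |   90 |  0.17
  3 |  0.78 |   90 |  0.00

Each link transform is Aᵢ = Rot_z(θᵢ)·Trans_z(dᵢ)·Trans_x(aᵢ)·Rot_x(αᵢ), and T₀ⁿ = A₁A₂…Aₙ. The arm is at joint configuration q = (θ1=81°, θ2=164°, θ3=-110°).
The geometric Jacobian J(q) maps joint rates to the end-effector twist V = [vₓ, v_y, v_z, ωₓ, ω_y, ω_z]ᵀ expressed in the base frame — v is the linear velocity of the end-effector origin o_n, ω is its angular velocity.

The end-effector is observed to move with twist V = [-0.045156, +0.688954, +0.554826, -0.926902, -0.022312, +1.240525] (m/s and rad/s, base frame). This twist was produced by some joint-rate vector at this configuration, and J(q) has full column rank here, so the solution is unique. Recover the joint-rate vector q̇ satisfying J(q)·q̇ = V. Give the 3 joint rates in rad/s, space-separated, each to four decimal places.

0.6580 0.9120 -0.6060

o_n = [0.5538, -0.1020, -0.0860]
J₁: ẑ×o_n = [0.1020, 0.5538, -0.0000], ω = ẑ
J2: z=[-0.9877, 0.1564, 0.0000] o=[0.0720, 0.4543, 0.0500] → [-0.0213, -0.1343, 0.4741, -0.9877, 0.1564, 0.0000]
J3: z=[0.0431, 0.2722, -0.9613] o=[-0.2102, -0.2406, -0.1595] → [0.1533, -0.7376, -0.2020, 0.0431, 0.2722, -0.9613]
q̇ = J⁺·V = [0.6580, 0.9120, -0.6060]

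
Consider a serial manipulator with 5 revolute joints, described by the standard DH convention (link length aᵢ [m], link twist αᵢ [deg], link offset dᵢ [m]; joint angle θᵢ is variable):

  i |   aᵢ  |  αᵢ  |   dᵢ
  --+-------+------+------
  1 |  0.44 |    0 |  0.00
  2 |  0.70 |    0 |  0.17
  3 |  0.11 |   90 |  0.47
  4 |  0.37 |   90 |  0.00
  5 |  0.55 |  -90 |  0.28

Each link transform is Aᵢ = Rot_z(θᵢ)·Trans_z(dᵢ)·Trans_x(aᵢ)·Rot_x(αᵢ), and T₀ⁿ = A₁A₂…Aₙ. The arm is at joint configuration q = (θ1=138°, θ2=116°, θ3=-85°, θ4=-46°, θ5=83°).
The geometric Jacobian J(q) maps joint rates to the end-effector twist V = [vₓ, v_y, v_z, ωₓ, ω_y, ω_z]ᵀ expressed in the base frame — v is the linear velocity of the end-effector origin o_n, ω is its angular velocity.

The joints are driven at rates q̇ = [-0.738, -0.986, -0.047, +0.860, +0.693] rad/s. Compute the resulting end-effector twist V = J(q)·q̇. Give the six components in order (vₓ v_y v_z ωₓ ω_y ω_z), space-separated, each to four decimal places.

o_n = [-0.6240, 0.1979, 0.1311]
J₁: ẑ×o_n = [-0.1979, -0.6240, 0.0000], ω = ẑ
J2: z=[0.0000, 0.0000, 1.0000] o=[-0.3270, 0.2944, 0.0000] → [0.0965, -0.2971, 0.0000, 0.0000, 0.0000, 1.0000]
J3: z=[0.0000, 0.0000, 1.0000] o=[-0.5199, -0.3785, 0.1700] → [-0.5764, -0.1041, 0.0000, 0.0000, 0.0000, 1.0000]
J4: z=[0.1908, 0.9816, 0.0000] o=[-0.6279, -0.3575, 0.6400] → [-0.4995, 0.0971, 0.1022, 0.1908, 0.9816, 0.0000]
J5: z=[0.7061, -0.1373, -0.6947] o=[-0.8802, -0.3084, 0.3738] → [0.3850, -0.0066, 0.3927, 0.7061, -0.1373, -0.6947]
V = J·q̇ = [-0.0848, 0.8373, 0.3600, 0.6534, 0.7491, -2.2524]

-0.0848 0.8373 0.3600 0.6534 0.7491 -2.2524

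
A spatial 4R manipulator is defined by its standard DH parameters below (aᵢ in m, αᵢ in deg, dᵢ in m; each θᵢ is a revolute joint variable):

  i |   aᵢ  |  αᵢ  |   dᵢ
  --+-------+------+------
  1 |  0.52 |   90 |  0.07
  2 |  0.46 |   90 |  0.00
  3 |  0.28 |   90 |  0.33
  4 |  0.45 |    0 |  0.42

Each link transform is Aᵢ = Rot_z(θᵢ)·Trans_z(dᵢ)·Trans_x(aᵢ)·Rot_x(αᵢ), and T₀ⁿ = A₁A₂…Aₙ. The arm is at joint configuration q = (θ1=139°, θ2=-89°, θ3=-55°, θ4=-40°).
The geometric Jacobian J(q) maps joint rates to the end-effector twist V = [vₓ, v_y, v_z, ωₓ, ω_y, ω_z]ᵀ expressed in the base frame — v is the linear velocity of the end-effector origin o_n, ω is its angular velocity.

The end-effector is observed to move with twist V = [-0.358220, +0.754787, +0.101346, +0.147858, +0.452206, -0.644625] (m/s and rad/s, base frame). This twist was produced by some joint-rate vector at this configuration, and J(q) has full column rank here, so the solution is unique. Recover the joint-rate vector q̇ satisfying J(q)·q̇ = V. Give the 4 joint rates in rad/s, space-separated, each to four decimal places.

o_n = [-0.8617, -0.2482, -0.4049]
J₁: ẑ×o_n = [0.2482, -0.8617, 0.0000], ω = ẑ
J2: z=[0.6561, 0.7547, 0.0000] o=[-0.3924, 0.3412, 0.0700] → [-0.3584, 0.3116, -0.0325, 0.6561, 0.7547, 0.0000]
J3: z=[0.7546, -0.6560, -0.0175] o=[-0.3985, 0.3464, -0.3899] → [-0.0005, 0.0194, -0.7525, 0.7546, -0.6560, -0.0175]
J4: z=[-0.3655, -0.4423, 0.8190] o=[-0.3021, -0.0413, -0.5563] → [0.1025, -0.4030, -0.1719, -0.3655, -0.4423, 0.8190]
q̇ = J⁺·V = [-0.7560, 0.5140, -0.1870, 0.1320]

-0.7560 0.5140 -0.1870 0.1320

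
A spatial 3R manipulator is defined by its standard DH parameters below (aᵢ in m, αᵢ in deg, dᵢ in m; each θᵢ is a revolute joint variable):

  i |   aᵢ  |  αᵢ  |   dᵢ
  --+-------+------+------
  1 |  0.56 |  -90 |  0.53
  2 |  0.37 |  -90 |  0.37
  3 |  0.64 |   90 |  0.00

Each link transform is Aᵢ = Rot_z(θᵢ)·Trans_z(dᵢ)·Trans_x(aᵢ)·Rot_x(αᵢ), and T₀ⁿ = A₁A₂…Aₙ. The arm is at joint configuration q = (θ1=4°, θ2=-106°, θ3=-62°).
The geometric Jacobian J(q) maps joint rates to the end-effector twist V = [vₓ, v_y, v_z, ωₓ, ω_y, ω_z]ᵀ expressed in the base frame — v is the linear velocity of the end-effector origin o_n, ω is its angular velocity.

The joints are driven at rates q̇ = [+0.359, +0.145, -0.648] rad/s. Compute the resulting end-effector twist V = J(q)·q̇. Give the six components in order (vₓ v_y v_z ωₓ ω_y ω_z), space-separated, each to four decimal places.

-0.1639 0.3187 -0.3252 -0.6315 0.1012 0.1804

o_n = [0.3091, 0.9590, 1.1745]
J₁: ẑ×o_n = [-0.9590, 0.3091, 0.0000], ω = ẑ
J2: z=[-0.0698, 0.9976, 0.0000] o=[0.5586, 0.0391, 0.5300] → [0.6429, 0.0450, 0.1848, -0.0698, 0.9976, 0.0000]
J3: z=[0.9589, 0.0671, 0.2756] o=[0.4311, 0.4010, 0.8857] → [-0.1344, -0.3106, 0.5432, 0.9589, 0.0671, 0.2756]
V = J·q̇ = [-0.1639, 0.3187, -0.3252, -0.6315, 0.1012, 0.1804]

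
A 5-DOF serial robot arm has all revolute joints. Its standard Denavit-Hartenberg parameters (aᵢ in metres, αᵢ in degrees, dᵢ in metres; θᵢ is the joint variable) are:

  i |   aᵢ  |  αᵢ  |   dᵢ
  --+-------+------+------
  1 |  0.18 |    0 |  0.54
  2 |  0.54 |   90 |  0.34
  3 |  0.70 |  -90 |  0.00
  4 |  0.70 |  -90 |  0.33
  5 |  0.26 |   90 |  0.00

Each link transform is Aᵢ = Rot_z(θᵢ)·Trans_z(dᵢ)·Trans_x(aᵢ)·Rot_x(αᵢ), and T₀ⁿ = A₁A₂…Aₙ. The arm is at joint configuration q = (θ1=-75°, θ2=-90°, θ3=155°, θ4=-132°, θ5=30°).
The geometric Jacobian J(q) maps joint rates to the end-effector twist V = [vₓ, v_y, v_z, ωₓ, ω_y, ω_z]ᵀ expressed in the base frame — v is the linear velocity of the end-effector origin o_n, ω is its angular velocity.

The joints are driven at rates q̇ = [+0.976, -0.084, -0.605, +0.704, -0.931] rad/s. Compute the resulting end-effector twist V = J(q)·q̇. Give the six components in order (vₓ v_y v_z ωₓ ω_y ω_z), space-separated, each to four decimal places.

o_n = [-0.5005, 0.3913, 0.7329]
J₁: ẑ×o_n = [-0.3913, -0.5005, 0.0000], ω = ẑ
J2: z=[0.0000, 0.0000, 1.0000] o=[0.0466, -0.1739, 0.5400] → [-0.5652, -0.5470, 0.0000, 0.0000, 0.0000, 1.0000]
J3: z=[-0.2588, 0.9659, 0.0000] o=[-0.4750, -0.3136, 0.8800] → [-0.1420, -0.0381, -0.1579, -0.2588, 0.9659, 0.0000]
J4: z=[0.4082, 0.1094, -0.9063] o=[0.1378, -0.1494, 1.1758] → [0.4417, 0.7592, 0.2906, 0.4082, 0.1094, -0.9063]
J5: z=[0.4774, 0.8206, 0.3141] o=[-0.2722, 0.2793, 0.6788] → [0.0092, -0.0975, 0.2408, 0.4774, 0.8206, 0.3141]
V = J·q̇ = [0.0538, 0.2058, 0.0759, -0.0005, -1.2714, -0.0384]

0.0538 0.2058 0.0759 -0.0005 -1.2714 -0.0384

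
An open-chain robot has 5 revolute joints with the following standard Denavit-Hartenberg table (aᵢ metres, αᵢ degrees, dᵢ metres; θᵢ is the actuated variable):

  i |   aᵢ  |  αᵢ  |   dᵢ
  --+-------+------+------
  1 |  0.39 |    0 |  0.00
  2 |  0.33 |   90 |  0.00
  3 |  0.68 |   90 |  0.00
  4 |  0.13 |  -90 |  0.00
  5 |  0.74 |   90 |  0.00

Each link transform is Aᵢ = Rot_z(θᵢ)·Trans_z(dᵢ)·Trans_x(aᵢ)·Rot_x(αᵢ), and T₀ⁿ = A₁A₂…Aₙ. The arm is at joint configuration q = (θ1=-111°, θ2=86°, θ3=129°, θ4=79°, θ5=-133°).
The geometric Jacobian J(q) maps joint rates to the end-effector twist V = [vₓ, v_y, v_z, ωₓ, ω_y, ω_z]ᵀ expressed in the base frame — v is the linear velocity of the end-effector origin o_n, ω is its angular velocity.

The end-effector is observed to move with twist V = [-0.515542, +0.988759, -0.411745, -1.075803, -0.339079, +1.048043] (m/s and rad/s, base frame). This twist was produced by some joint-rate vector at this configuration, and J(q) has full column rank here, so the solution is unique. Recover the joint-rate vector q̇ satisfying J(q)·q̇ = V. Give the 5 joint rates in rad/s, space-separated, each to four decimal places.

o_n = [0.3489, -0.1861, 0.8135]
J₁: ẑ×o_n = [0.1861, 0.3489, -0.0000], ω = ẑ
J2: z=[0.0000, 0.0000, 1.0000] o=[-0.1398, -0.3641, 0.0000] → [-0.1780, 0.4886, 0.0000, 0.0000, 0.0000, 1.0000]
J3: z=[-0.4226, -0.9063, 0.0000] o=[0.1593, -0.5036, 0.0000] → [-0.7373, 0.3438, 0.0376, -0.4226, -0.9063, 0.0000]
J4: z=[0.7043, -0.3284, 0.6293] o=[-0.2285, -0.3227, 0.5285] → [-0.1796, 0.1626, 0.2858, 0.7043, -0.3284, 0.6293]
J5: z=[0.4792, -0.4340, -0.7629] o=[-0.2966, -0.4318, 0.5477] → [0.0720, -0.6198, 0.3979, 0.4792, -0.4340, -0.7629]
q̇ = J⁺·V = [0.7360, -0.0540, 0.9190, -0.4160, -0.8230]

0.7360 -0.0540 0.9190 -0.4160 -0.8230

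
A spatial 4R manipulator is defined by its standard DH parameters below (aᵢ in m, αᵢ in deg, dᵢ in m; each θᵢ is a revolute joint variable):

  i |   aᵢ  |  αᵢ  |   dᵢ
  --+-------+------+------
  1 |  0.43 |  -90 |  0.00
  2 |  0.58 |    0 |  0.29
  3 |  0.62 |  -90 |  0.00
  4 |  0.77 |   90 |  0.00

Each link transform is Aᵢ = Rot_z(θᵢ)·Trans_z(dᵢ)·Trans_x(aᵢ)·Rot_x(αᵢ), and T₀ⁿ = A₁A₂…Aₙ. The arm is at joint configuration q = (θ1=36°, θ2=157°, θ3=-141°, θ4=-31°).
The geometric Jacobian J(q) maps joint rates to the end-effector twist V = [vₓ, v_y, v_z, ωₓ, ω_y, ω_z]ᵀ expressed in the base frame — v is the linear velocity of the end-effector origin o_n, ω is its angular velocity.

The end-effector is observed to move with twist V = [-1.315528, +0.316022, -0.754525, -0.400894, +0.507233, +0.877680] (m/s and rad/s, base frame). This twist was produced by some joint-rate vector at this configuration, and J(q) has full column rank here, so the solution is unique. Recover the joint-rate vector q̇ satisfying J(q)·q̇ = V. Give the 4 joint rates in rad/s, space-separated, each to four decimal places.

0.9690 0.0950 0.5510 0.0950

o_n = [0.5078, 1.2176, -0.5794]
J₁: ẑ×o_n = [-1.2176, 0.5078, 0.0000], ω = ẑ
J2: z=[-0.5878, 0.8090, 0.0000] o=[0.3479, 0.2527, 0.0000] → [-0.4688, -0.3406, -0.6965, -0.5878, 0.8090, 0.0000]
J3: z=[-0.5878, 0.8090, 0.0000] o=[-0.2545, 0.1735, -0.2266] → [-0.2854, -0.2074, -1.2304, -0.5878, 0.8090, 0.0000]
J4: z=[-0.2230, -0.1620, -0.9613] o=[0.2277, 0.5239, -0.3975] → [0.6964, -0.3099, -0.1093, -0.2230, -0.1620, -0.9613]
q̇ = J⁺·V = [0.9690, 0.0950, 0.5510, 0.0950]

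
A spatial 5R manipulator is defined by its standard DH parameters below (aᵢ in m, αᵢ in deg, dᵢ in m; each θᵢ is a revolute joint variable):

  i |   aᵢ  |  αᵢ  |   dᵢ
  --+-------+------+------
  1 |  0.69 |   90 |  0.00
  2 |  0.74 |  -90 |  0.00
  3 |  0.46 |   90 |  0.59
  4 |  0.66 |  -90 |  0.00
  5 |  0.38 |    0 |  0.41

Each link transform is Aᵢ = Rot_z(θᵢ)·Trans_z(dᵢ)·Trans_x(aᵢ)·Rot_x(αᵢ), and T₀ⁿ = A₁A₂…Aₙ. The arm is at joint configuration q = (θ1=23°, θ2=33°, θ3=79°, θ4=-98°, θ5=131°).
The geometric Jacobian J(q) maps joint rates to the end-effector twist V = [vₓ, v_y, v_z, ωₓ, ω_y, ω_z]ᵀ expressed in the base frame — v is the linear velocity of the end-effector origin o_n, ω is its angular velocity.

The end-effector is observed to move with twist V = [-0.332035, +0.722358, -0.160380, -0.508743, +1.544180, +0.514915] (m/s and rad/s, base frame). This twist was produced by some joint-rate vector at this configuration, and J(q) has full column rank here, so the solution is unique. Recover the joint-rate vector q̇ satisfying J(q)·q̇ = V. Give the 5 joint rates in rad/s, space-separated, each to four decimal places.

0.7380 -0.9760 -0.1720 -0.1310 0.6370

o_n = [0.7133, 1.2248, 0.4396]
J₁: ẑ×o_n = [-1.2248, 0.7133, 0.0000], ω = ẑ
J2: z=[0.3907, -0.9205, 0.0000] o=[0.6351, 0.2696, 0.0000] → [-0.4047, -0.1718, 0.4452, 0.3907, -0.9205, 0.0000]
J3: z=[-0.5013, -0.2128, 0.8387] o=[1.2064, 0.5121, 0.4030] → [-0.6055, -0.3952, -0.4622, -0.5013, -0.2128, 0.8387]
J4: z=[0.8324, 0.1460, 0.5346] o=[0.8020, 0.8310, 0.9457] → [-0.2845, 0.3738, 0.3408, 0.8324, 0.1460, 0.5346]
J5: z=[-0.1642, 0.9863, -0.0138] o=[1.1513, 0.8813, 0.3880] → [0.0557, 0.0145, 0.3756, -0.1642, 0.9863, -0.0138]
q̇ = J⁺·V = [0.7380, -0.9760, -0.1720, -0.1310, 0.6370]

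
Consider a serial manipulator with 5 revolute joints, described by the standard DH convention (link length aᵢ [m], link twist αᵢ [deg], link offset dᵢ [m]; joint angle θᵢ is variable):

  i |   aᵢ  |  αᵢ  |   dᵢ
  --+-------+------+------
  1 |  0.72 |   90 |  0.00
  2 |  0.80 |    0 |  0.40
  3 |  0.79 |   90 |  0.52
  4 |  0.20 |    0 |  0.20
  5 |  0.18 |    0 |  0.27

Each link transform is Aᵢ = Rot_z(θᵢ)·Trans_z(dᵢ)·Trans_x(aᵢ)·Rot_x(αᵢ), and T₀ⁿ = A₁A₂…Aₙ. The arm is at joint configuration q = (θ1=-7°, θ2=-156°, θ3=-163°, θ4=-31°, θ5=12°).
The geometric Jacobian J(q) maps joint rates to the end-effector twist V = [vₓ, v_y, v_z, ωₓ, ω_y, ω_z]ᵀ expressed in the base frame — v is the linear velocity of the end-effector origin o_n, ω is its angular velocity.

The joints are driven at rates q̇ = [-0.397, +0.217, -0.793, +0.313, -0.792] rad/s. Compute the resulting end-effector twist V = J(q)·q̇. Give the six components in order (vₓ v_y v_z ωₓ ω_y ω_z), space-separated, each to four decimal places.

o_n = [1.0506, -0.8931, 0.0623]
J₁: ẑ×o_n = [0.8931, 1.0506, -0.0000], ω = ẑ
J2: z=[-0.1219, -0.9925, 0.0000] o=[0.7146, -0.0877, 0.0000] → [-0.0618, 0.0076, 0.4316, -0.1219, -0.9925, 0.0000]
J3: z=[-0.1219, -0.9925, 0.0000] o=[-0.0595, -0.3957, -0.3254] → [-0.3848, 0.0472, 1.1624, -0.1219, -0.9925, 0.0000]
J4: z=[0.6512, -0.0800, -0.7547] o=[0.4689, -0.9845, 0.1929] → [0.0794, -0.3539, 0.1060, 0.6512, -0.0800, -0.7547]
J5: z=[0.6512, -0.0800, -0.7547] o=[0.7401, -0.9140, 0.1544] → [0.0232, -0.1743, 0.0384, 0.6512, -0.0800, -0.7547]
V = J·q̇ = [-0.0563, -0.4256, -0.8254, -0.2417, 0.6100, -0.0355]

-0.0563 -0.4256 -0.8254 -0.2417 0.6100 -0.0355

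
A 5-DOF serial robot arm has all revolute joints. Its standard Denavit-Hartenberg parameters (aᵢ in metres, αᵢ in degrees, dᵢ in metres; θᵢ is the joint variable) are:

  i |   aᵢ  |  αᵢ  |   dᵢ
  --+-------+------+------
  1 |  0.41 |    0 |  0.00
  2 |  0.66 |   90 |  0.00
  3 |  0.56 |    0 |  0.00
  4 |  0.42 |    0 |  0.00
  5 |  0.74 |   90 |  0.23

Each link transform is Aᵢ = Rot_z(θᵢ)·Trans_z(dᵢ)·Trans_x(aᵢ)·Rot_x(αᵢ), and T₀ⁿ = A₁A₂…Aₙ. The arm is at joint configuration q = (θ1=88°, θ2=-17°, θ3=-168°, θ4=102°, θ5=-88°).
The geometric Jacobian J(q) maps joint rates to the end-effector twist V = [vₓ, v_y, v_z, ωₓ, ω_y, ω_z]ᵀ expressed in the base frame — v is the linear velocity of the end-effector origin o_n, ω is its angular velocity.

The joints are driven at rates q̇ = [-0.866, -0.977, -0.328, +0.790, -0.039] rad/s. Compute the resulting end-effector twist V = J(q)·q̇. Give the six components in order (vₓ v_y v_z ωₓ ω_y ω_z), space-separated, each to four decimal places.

o_n = [0.1074, -0.0264, -0.8245]
J₁: ẑ×o_n = [0.0264, 0.1074, -0.0000], ω = ẑ
J2: z=[0.0000, 0.0000, 1.0000] o=[0.0143, 0.4098, 0.0000] → [0.4361, 0.0931, -0.0000, 0.0000, 0.0000, 1.0000]
J3: z=[0.9455, -0.3256, 0.0000] o=[0.2292, 1.0338, 0.0000] → [0.2684, 0.7796, -1.0420, 0.9455, -0.3256, 0.0000]
J4: z=[0.9455, -0.3256, 0.0000] o=[0.0508, 0.5159, -0.1164] → [0.2305, 0.6695, -0.4943, 0.9455, -0.3256, 0.0000]
J5: z=[0.9455, -0.3256, 0.0000] o=[0.1065, 0.6774, -0.5001] → [0.1056, 0.3067, -0.6651, 0.9455, -0.3256, 0.0000]
V = J·q̇ = [-0.3589, 0.0773, -0.0228, 0.4000, -0.1377, -1.8430]

-0.3589 0.0773 -0.0228 0.4000 -0.1377 -1.8430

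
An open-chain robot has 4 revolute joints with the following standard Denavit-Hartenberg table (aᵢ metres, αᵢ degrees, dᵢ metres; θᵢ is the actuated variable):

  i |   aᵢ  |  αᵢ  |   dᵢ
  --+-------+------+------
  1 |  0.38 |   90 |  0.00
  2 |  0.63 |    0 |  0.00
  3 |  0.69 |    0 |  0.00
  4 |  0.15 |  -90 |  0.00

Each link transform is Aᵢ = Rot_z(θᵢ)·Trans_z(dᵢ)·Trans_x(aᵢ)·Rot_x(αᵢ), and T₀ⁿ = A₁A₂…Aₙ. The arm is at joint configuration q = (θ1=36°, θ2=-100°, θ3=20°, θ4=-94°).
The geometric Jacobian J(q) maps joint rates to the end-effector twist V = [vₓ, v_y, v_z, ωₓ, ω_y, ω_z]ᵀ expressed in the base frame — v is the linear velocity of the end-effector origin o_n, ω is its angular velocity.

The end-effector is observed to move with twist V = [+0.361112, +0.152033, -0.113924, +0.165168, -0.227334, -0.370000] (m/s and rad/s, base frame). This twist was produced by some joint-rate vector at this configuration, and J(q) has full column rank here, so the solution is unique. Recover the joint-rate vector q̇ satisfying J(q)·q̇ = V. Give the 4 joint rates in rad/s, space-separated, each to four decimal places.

-0.3700 0.6330 -0.6560 0.3040

o_n = [0.1952, 0.1418, -1.3156]
J₁: ẑ×o_n = [-0.1418, 0.1952, 0.0000], ω = ẑ
J2: z=[0.5878, -0.8090, 0.0000] o=[0.3074, 0.2234, 0.0000] → [1.0644, 0.7733, -0.1388, 0.5878, -0.8090, 0.0000]
J3: z=[0.5878, -0.8090, 0.0000] o=[0.2189, 0.1591, -0.6204] → [0.5624, 0.4086, -0.0294, 0.5878, -0.8090, 0.0000]
J4: z=[0.5878, -0.8090, 0.0000] o=[0.3159, 0.2295, -1.2999] → [0.0127, 0.0092, -0.1492, 0.5878, -0.8090, 0.0000]
q̇ = J⁺·V = [-0.3700, 0.6330, -0.6560, 0.3040]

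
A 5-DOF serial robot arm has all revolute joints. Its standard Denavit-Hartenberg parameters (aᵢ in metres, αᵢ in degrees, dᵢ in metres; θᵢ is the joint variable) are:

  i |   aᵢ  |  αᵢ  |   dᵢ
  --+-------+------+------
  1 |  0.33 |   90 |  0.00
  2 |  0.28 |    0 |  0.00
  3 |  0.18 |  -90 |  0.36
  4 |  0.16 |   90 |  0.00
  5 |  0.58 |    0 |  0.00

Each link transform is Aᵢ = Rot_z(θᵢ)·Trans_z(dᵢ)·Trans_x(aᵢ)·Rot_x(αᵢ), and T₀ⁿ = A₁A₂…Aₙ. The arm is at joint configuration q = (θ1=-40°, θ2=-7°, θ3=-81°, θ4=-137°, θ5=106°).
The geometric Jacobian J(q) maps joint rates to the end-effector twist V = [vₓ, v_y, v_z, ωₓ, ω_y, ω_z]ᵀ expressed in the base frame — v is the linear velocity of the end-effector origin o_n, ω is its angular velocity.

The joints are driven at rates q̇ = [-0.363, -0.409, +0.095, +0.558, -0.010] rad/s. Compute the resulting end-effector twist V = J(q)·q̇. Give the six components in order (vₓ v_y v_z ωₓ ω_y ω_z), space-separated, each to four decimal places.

o_n = [0.6659, -1.0288, -0.1945]
J₁: ẑ×o_n = [1.0288, 0.6659, -0.0000], ω = ẑ
J2: z=[-0.6428, -0.7660, 0.0000] o=[0.2528, -0.2121, 0.0000] → [0.1490, -0.1250, 0.8414, -0.6428, -0.7660, 0.0000]
J3: z=[-0.6428, -0.7660, 0.0000] o=[0.4657, -0.3908, -0.0341] → [0.1228, -0.1031, 0.5635, -0.6428, -0.7660, 0.0000]
J4: z=[0.7656, -0.6424, 0.0349] o=[0.2391, -0.6706, -0.2140] → [-0.0001, -0.0001, -0.0001, 0.7656, -0.6424, 0.0349]
J5: z=[0.4519, 0.5755, 0.6816] o=[0.1658, -0.7515, -0.0971] → [0.1329, 0.3848, -0.4131, 0.4519, 0.5755, 0.6816]
V = J·q̇ = [-0.4241, -0.2043, -0.2865, 0.6245, -0.1237, -0.3503]

-0.4241 -0.2043 -0.2865 0.6245 -0.1237 -0.3503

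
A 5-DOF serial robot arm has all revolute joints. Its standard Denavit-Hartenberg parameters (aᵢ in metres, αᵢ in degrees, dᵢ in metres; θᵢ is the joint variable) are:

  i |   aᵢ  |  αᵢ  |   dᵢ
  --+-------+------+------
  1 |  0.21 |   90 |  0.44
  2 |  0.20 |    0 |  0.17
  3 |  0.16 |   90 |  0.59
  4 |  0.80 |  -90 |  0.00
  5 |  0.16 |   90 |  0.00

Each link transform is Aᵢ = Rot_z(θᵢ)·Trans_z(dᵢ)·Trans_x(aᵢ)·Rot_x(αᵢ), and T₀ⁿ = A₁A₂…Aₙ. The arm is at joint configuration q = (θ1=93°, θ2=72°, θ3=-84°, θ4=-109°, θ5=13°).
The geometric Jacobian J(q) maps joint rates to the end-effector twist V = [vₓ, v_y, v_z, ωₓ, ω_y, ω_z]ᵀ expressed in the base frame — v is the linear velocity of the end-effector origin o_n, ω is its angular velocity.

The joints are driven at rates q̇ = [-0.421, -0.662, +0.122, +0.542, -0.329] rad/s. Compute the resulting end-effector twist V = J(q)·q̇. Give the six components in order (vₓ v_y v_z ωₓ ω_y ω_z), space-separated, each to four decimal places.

-0.1604 0.6797 -0.1163 -0.4105 -0.4391 -0.8865

o_n = [-0.1505, 0.1237, 0.6969]
J₁: ẑ×o_n = [-0.1237, -0.1505, 0.0000], ω = ẑ
J2: z=[0.9986, 0.0523, 0.0000] o=[-0.0110, 0.2097, 0.4400] → [0.0134, -0.2565, -0.0786, 0.9986, 0.0523, 0.0000]
J3: z=[0.9986, 0.0523, 0.0000] o=[0.1555, 0.2803, 0.6302] → [0.0035, -0.0666, -0.1404, 0.9986, 0.0523, 0.0000]
J4: z=[0.0109, -0.2076, -0.9781] o=[0.7365, 0.4675, 0.5969] → [-0.3571, 0.8666, -0.1879, 0.0109, -0.2076, -0.9781]
J5: z=[-0.3735, 0.9066, -0.1966] o=[-0.0055, 0.1735, 0.6511] → [0.0317, 0.0456, 0.1501, -0.3735, 0.9066, -0.1966]
V = J·q̇ = [-0.1604, 0.6797, -0.1163, -0.4105, -0.4391, -0.8865]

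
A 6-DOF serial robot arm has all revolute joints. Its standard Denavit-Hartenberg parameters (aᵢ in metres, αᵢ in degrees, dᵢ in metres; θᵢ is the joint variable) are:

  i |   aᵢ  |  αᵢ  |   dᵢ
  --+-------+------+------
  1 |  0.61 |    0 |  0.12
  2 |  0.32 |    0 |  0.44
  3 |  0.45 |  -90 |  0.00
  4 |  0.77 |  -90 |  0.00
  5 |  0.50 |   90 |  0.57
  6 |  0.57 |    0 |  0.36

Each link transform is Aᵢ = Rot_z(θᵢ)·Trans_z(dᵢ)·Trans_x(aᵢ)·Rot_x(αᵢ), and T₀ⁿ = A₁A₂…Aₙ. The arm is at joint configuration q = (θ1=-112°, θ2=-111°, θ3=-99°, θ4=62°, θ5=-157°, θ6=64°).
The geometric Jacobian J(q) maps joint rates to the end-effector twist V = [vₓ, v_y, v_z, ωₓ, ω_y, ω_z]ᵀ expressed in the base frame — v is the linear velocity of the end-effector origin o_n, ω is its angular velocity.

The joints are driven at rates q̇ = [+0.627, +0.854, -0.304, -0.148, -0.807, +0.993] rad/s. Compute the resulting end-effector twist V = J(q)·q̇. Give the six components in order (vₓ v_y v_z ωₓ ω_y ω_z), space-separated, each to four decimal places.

1.0544 -1.5918 -0.7030 1.0718 -0.5104 1.8984

o_n = [-0.8599, -0.7065, 0.1057]
J₁: ẑ×o_n = [0.7065, -0.8599, 0.0000], ω = ẑ
J2: z=[0.0000, 0.0000, 1.0000] o=[-0.2285, -0.5656, 0.1200] → [0.1409, -0.6314, 0.0000, 0.0000, 0.0000, 1.0000]
J3: z=[0.0000, 0.0000, 1.0000] o=[-0.4625, -0.3473, 0.5600] → [0.3591, -0.3973, 0.0000, 0.0000, 0.0000, 1.0000]
J4: z=[-0.6157, 0.7880, 0.0000] o=[-0.1079, -0.0703, 0.5600] → [-0.3580, -0.2797, 0.9842, -0.6157, 0.7880, 0.0000]
J5: z=[-0.6958, -0.5436, -0.4695] o=[0.1769, 0.1523, -0.1199] → [-0.5258, 0.6437, 0.0339, -0.6958, -0.5436, -0.4695]
J6: z=[0.4222, -0.8383, 0.3450] o=[-0.5102, -0.1367, 0.0189] → [0.1238, -0.1573, -0.5337, 0.4222, -0.8383, 0.3450]
V = J·q̇ = [1.0544, -1.5918, -0.7030, 1.0718, -0.5104, 1.8984]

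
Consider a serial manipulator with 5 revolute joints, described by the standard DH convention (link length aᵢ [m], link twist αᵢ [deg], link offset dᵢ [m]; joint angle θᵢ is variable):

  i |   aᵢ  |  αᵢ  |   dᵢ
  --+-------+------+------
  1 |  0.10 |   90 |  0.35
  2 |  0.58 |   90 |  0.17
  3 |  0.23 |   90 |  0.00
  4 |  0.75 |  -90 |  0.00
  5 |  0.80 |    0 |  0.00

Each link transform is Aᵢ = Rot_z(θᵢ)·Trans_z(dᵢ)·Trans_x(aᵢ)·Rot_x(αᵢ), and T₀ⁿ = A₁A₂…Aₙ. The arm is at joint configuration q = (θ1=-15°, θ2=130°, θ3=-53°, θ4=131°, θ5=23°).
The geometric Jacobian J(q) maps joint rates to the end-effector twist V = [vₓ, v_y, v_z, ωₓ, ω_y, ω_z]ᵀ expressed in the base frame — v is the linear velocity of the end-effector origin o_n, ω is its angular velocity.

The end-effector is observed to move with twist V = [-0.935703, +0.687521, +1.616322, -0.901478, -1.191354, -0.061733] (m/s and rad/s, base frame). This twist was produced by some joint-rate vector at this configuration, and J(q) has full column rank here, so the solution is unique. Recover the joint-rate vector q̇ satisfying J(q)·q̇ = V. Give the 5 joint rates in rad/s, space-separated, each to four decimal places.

-0.4850 0.7870 -0.1030 -0.9070 0.0850

o_n = [0.4433, -1.1056, 1.3631]
J₁: ẑ×o_n = [1.1056, 0.4433, -0.0000], ω = ẑ
J2: z=[-0.2588, -0.9659, 0.0000] o=[0.0966, -0.0259, 0.3500] → [-0.9786, 0.2622, 0.6143, -0.2588, -0.9659, 0.0000]
J3: z=[0.7399, -0.1983, 0.6428] o=[-0.3075, -0.0936, 0.7943] → [0.5378, 0.0617, -0.6000, 0.7399, -0.1983, 0.6428]
J4: z=[0.6516, 0.4484, -0.6118] o=[-0.3459, 0.1069, 0.9003] → [-0.5343, -0.7844, -1.1440, 0.6516, 0.4484, -0.6118]
J5: z=[-0.3594, -0.5277, -0.7696] o=[0.1551, -0.4342, 1.0373] → [-0.6887, -0.1047, 0.3934, -0.3594, -0.5277, -0.7696]
q̇ = J⁺·V = [-0.4850, 0.7870, -0.1030, -0.9070, 0.0850]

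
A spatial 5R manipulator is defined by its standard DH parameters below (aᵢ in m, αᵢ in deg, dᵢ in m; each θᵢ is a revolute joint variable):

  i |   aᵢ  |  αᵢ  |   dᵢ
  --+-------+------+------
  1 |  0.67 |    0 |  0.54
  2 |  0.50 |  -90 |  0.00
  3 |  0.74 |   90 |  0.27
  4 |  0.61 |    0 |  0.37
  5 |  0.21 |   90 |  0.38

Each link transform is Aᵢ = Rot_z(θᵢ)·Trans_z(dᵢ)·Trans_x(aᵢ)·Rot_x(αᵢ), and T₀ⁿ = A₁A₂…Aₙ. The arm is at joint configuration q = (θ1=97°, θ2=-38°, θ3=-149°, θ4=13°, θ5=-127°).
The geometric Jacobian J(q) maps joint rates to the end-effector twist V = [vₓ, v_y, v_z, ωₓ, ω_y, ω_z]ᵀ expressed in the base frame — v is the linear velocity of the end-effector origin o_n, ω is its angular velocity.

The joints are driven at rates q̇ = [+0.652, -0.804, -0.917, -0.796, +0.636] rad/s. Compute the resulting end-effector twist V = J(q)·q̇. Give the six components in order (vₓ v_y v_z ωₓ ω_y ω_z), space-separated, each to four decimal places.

o_n = [-0.7591, -0.0442, 0.5404]
J₁: ẑ×o_n = [0.0442, -0.7591, 0.0000], ω = ẑ
J2: z=[0.0000, 0.0000, 1.0000] o=[-0.0817, 0.6650, 0.5400] → [0.7092, -0.6774, 0.0000, 0.0000, 0.0000, 1.0000]
J3: z=[-0.8572, 0.5150, 0.0000] o=[0.1759, 1.0936, 0.5400] → [0.0002, 0.0003, 1.4568, -0.8572, 0.5150, 0.0000]
J4: z=[-0.2653, -0.4415, -0.8572] o=[-0.3823, 0.6889, 0.9211] → [-0.4604, 0.2220, 0.0281, -0.2653, -0.4415, -0.8572]
J5: z=[-0.2653, -0.4415, -0.8572] o=[-0.8604, 0.1596, 0.9101] → [-0.0115, -0.1849, 0.0988, -0.2653, -0.4415, -0.8572]
V = J·q̇ = [-0.1824, -0.2449, -1.2955, 0.8285, -0.4017, -0.0149]

-0.1824 -0.2449 -1.2955 0.8285 -0.4017 -0.0149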